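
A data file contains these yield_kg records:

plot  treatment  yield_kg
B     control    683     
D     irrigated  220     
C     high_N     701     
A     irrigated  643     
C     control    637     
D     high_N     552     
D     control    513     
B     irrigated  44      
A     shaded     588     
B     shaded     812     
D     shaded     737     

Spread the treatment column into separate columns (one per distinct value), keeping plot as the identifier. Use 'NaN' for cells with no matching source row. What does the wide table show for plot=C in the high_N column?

The long row with plot=C, treatment=high_N has yield_kg=701.

701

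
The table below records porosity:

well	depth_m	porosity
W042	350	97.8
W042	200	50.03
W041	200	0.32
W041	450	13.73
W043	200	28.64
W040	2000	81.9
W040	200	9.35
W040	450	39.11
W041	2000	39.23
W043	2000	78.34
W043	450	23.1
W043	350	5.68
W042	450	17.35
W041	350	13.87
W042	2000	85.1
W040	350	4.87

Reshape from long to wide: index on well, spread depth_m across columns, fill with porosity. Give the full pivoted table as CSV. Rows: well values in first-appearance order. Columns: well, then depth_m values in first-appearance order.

well,350,200,450,2000
W042,97.8,50.03,17.35,85.1
W041,13.87,0.32,13.73,39.23
W043,5.68,28.64,23.1,78.34
W040,4.87,9.35,39.11,81.9

Columns: well plus the 4 distinct depth_m values (350, 200, 450, 2000).
For example, row W042 column 350 takes porosity=97.8 from the long row (W042, 350).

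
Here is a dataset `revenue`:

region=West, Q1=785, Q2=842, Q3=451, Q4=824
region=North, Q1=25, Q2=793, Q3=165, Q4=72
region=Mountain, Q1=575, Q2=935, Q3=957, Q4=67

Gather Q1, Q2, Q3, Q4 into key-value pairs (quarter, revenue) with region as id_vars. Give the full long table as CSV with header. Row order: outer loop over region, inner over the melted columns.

region,quarter,revenue
West,Q1,785
West,Q2,842
West,Q3,451
West,Q4,824
North,Q1,25
North,Q2,793
North,Q3,165
North,Q4,72
Mountain,Q1,575
Mountain,Q2,935
Mountain,Q3,957
Mountain,Q4,67

Each (region, column) pair becomes one row: 3 × 4 = 12 rows.
For example, (West, Q1) → revenue=785.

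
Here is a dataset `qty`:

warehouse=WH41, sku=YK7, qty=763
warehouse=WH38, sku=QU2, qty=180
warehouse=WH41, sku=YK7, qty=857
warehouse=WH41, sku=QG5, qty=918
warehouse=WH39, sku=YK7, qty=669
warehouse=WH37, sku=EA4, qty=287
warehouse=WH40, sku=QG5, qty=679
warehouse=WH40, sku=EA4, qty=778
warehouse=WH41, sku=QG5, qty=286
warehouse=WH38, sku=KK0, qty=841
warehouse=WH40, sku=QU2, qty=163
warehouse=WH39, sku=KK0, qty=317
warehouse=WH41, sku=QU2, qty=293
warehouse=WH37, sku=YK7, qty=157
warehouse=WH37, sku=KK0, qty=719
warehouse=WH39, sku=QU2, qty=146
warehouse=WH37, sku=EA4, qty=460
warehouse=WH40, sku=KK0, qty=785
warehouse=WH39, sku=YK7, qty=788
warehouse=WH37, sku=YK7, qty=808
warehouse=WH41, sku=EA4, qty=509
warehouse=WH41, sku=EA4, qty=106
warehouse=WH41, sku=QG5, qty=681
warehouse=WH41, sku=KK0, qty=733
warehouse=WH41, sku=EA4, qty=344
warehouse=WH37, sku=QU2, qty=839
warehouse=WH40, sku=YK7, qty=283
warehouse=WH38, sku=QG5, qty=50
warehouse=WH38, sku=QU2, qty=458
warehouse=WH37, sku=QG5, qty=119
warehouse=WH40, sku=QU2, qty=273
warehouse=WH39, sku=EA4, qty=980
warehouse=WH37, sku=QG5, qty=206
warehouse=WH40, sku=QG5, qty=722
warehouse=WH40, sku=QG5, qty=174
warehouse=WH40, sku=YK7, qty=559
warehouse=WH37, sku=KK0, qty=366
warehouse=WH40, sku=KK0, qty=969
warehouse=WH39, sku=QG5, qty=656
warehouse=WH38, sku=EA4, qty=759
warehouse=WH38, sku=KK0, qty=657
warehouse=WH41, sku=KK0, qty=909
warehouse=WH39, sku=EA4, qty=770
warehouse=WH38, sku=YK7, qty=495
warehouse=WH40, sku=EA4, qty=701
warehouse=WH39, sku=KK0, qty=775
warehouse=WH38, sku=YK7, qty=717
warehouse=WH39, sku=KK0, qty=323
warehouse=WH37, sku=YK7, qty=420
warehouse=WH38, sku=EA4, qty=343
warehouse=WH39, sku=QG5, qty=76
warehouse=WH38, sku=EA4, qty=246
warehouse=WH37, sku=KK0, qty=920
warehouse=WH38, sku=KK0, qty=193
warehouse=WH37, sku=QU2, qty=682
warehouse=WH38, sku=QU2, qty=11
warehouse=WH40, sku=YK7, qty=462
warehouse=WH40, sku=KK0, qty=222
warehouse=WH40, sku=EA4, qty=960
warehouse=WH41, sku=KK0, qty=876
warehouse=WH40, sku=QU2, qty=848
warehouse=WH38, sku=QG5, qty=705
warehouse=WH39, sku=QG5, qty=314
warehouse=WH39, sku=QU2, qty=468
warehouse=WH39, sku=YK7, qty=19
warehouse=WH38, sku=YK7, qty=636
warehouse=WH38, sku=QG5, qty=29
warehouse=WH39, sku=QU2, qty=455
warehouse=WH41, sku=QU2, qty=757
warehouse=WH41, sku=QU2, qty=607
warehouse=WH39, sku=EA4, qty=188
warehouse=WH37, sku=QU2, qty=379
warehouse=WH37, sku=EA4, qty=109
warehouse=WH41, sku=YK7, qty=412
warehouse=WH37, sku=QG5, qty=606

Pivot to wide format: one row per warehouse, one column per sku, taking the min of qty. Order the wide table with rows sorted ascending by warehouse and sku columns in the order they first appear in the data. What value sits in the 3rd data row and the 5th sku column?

317

With rows sorted ascending by warehouse, row 3 is warehouse=WH39. sku columns in first-appearance order: YK7, QU2, QG5, EA4, KK0; column 5 is KK0.
Long rows with warehouse=WH39, sku=KK0: min(317, 775, 323) = 317.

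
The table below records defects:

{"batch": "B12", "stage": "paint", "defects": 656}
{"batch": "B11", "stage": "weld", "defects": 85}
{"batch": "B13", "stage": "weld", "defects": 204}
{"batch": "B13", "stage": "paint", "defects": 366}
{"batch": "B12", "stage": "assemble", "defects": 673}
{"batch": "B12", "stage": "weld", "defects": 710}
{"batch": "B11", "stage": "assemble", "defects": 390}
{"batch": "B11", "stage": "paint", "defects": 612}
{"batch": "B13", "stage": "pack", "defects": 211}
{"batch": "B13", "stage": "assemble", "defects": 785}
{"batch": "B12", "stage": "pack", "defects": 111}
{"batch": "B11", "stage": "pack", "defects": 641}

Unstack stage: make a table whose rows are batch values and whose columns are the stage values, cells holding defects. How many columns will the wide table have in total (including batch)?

5

1 column for batch plus 4 distinct stage values → 5 columns.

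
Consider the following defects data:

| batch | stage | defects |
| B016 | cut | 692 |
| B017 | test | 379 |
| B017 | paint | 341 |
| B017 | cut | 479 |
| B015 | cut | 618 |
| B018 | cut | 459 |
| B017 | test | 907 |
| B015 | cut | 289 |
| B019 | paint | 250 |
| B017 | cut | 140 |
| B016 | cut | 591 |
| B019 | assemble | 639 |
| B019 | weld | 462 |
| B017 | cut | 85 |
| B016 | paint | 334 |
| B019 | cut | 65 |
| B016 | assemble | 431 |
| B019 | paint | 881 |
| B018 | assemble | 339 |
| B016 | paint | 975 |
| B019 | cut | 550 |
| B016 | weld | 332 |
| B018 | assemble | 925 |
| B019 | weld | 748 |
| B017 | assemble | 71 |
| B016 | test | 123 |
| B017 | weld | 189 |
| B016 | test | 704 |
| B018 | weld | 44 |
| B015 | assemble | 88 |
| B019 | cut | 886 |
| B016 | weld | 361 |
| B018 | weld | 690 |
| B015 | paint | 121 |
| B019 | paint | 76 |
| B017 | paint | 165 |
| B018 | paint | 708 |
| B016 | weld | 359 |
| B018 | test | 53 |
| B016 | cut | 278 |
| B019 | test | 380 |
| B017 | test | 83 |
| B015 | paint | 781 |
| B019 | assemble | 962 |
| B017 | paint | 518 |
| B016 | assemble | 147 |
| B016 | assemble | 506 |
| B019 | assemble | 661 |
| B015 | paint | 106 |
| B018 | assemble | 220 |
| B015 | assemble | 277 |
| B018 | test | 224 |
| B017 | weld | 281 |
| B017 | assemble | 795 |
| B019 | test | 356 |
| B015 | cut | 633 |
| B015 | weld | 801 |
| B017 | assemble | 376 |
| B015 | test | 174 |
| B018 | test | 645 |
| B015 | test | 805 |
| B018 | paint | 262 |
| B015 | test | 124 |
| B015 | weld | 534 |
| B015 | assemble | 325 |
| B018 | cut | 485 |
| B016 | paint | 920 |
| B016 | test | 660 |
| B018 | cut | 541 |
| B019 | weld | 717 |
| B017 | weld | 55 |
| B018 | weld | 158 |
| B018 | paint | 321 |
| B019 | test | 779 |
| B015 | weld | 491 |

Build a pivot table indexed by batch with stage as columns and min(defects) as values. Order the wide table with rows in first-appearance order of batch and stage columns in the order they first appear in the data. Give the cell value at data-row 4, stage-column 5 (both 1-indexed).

With rows in first-appearance order of batch, row 4 is batch=B018. stage columns in first-appearance order: cut, test, paint, assemble, weld; column 5 is weld.
Long rows with batch=B018, stage=weld: min(44, 690, 158) = 44.

44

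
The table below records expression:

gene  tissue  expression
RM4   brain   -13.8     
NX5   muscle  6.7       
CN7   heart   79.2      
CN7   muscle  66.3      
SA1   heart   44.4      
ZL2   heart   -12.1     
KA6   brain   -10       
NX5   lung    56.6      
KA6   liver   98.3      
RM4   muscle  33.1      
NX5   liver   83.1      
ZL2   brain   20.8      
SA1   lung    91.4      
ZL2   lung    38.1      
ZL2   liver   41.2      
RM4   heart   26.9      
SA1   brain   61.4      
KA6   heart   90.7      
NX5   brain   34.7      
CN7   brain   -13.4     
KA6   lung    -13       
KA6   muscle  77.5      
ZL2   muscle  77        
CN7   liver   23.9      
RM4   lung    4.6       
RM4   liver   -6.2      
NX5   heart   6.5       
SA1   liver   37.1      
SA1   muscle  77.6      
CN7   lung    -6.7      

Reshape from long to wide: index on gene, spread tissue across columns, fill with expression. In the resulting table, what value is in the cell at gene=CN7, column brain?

-13.4

Wide layout: rows indexed by gene, columns are the 5 distinct tissue values (brain, muscle, heart, lung, liver).
Cell (gene=CN7, tissue=brain) draws from the long row where gene=CN7 and tissue=brain, which has expression=-13.4.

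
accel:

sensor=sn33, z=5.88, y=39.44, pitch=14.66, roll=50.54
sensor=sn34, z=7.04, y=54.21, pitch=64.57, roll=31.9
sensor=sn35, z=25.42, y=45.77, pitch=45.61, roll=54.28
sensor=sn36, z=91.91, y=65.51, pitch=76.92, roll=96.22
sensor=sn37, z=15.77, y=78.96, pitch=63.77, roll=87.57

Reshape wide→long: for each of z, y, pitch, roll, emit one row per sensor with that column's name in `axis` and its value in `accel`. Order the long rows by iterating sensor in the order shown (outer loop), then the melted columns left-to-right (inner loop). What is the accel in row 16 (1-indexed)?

20 rows total (5 × 4). Row 16: index ⌊(16-1)/4⌋ = 3 into sensor → sn36; (16-1) mod 4 = 3 into the melted columns → roll.
So row 16 is (sn36, roll, 96.22); accel = 96.22.

96.22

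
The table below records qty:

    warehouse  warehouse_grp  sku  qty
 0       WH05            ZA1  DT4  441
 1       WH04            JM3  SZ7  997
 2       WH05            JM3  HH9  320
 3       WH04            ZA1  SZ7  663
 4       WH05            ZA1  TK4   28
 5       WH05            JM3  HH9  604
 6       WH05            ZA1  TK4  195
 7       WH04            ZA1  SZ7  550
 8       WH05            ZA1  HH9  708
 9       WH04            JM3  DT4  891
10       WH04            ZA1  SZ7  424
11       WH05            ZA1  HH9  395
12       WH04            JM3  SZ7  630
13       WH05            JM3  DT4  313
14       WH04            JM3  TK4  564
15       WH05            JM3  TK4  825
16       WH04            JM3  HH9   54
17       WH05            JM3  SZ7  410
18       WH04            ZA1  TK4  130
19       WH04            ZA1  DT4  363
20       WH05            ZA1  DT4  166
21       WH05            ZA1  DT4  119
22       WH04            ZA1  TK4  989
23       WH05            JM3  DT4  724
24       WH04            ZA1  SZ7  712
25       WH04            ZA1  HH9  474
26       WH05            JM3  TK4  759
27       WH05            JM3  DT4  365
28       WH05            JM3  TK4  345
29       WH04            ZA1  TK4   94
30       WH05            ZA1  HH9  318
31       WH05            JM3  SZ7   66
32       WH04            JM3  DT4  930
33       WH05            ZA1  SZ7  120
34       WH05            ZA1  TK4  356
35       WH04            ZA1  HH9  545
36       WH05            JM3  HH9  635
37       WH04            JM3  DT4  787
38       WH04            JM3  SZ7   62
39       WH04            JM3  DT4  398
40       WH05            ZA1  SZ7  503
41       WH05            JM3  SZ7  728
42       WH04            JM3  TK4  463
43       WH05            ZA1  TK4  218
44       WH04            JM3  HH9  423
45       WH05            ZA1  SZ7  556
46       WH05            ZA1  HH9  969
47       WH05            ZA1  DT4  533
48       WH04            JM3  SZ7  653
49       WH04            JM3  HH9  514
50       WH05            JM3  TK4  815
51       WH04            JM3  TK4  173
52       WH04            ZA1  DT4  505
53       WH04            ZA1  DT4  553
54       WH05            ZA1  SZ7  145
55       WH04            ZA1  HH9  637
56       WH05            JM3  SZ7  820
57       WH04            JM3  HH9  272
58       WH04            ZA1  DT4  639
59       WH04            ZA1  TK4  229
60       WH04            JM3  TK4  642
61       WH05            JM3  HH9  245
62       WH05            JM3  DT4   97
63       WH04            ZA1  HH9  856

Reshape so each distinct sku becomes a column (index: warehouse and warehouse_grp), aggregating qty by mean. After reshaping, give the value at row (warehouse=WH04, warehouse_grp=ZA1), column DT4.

515

Rows with warehouse=WH04, warehouse_grp=ZA1 and sku=DT4: qty values are 363, 505, 553, 639.
(363 + 505 + 553 + 639) / 4 = 515.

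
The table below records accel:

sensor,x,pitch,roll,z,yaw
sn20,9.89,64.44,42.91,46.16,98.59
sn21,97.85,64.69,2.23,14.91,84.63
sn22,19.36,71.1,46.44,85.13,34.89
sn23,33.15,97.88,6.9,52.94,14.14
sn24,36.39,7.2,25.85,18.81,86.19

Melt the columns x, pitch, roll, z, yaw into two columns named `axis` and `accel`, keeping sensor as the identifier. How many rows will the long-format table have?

5 sensor values × 5 melted columns = 25 rows.

25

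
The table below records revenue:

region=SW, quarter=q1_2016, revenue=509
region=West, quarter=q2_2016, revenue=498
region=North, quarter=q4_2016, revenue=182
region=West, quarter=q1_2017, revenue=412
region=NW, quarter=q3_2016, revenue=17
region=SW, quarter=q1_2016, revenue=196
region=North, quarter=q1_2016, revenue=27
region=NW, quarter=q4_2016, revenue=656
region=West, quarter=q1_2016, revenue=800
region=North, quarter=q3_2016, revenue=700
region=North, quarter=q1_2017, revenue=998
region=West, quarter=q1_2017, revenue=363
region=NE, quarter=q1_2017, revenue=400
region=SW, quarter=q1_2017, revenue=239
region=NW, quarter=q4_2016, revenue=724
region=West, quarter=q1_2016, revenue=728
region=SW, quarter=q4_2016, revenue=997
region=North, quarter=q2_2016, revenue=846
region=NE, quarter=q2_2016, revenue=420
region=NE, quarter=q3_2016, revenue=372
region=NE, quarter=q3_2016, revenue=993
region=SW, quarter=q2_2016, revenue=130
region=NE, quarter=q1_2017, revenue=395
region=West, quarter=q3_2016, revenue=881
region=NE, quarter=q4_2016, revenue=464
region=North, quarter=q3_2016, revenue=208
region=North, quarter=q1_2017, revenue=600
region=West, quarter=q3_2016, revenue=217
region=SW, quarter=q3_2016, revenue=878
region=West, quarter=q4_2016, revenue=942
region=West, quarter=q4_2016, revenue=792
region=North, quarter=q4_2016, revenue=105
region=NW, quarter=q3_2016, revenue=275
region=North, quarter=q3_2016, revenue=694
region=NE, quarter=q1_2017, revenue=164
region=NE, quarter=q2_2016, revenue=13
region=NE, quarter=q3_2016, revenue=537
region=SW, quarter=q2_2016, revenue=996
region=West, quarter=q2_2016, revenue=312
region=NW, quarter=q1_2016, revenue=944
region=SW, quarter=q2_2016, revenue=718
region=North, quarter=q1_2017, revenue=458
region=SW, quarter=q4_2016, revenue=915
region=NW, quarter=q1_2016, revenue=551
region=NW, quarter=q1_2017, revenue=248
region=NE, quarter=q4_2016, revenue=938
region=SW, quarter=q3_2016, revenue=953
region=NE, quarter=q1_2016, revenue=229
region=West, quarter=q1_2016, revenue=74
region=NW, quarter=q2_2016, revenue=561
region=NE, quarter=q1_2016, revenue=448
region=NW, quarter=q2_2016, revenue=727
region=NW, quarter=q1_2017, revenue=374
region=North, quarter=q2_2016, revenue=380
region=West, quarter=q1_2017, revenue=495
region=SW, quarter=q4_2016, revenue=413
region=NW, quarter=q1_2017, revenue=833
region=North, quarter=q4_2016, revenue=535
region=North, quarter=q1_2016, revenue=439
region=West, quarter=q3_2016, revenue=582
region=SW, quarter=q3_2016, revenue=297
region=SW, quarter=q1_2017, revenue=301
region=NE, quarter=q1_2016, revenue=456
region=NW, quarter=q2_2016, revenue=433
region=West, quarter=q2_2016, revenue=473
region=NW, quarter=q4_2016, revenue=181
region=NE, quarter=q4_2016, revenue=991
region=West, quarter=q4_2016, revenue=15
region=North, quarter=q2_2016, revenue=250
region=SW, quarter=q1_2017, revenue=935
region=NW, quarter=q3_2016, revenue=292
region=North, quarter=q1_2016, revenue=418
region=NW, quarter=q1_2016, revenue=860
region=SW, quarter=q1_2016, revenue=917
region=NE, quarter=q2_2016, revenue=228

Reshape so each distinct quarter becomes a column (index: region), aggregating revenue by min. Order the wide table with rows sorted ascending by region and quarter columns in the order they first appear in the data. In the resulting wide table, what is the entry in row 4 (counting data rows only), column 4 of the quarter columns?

239

With rows sorted ascending by region, row 4 is region=SW. quarter columns in first-appearance order: q1_2016, q2_2016, q4_2016, q1_2017, q3_2016; column 4 is q1_2017.
Long rows with region=SW, quarter=q1_2017: min(239, 301, 935) = 239.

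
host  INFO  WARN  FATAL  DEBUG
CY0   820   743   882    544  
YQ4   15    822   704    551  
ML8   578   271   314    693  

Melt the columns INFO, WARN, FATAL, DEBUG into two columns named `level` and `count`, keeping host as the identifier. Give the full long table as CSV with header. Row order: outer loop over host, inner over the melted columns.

host,level,count
CY0,INFO,820
CY0,WARN,743
CY0,FATAL,882
CY0,DEBUG,544
YQ4,INFO,15
YQ4,WARN,822
YQ4,FATAL,704
YQ4,DEBUG,551
ML8,INFO,578
ML8,WARN,271
ML8,FATAL,314
ML8,DEBUG,693

Each (host, column) pair becomes one row: 3 × 4 = 12 rows.
For example, (CY0, INFO) → count=820.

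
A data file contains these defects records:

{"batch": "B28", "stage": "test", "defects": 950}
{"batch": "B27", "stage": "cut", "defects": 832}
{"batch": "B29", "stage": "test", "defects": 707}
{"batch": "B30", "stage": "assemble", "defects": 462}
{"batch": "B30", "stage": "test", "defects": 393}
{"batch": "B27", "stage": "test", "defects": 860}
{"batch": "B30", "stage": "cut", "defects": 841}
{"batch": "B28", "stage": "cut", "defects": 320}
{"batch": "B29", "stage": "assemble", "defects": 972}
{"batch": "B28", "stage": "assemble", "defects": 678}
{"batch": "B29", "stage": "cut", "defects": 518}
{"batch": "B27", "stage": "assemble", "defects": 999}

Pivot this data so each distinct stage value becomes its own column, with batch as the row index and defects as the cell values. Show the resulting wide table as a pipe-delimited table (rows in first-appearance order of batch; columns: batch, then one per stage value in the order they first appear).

Columns: batch plus the 3 distinct stage values (test, cut, assemble).
For example, row B28 column test takes defects=950 from the long row (B28, test).

| batch | test | cut | assemble |
| B28 | 950 | 320 | 678 |
| B27 | 860 | 832 | 999 |
| B29 | 707 | 518 | 972 |
| B30 | 393 | 841 | 462 |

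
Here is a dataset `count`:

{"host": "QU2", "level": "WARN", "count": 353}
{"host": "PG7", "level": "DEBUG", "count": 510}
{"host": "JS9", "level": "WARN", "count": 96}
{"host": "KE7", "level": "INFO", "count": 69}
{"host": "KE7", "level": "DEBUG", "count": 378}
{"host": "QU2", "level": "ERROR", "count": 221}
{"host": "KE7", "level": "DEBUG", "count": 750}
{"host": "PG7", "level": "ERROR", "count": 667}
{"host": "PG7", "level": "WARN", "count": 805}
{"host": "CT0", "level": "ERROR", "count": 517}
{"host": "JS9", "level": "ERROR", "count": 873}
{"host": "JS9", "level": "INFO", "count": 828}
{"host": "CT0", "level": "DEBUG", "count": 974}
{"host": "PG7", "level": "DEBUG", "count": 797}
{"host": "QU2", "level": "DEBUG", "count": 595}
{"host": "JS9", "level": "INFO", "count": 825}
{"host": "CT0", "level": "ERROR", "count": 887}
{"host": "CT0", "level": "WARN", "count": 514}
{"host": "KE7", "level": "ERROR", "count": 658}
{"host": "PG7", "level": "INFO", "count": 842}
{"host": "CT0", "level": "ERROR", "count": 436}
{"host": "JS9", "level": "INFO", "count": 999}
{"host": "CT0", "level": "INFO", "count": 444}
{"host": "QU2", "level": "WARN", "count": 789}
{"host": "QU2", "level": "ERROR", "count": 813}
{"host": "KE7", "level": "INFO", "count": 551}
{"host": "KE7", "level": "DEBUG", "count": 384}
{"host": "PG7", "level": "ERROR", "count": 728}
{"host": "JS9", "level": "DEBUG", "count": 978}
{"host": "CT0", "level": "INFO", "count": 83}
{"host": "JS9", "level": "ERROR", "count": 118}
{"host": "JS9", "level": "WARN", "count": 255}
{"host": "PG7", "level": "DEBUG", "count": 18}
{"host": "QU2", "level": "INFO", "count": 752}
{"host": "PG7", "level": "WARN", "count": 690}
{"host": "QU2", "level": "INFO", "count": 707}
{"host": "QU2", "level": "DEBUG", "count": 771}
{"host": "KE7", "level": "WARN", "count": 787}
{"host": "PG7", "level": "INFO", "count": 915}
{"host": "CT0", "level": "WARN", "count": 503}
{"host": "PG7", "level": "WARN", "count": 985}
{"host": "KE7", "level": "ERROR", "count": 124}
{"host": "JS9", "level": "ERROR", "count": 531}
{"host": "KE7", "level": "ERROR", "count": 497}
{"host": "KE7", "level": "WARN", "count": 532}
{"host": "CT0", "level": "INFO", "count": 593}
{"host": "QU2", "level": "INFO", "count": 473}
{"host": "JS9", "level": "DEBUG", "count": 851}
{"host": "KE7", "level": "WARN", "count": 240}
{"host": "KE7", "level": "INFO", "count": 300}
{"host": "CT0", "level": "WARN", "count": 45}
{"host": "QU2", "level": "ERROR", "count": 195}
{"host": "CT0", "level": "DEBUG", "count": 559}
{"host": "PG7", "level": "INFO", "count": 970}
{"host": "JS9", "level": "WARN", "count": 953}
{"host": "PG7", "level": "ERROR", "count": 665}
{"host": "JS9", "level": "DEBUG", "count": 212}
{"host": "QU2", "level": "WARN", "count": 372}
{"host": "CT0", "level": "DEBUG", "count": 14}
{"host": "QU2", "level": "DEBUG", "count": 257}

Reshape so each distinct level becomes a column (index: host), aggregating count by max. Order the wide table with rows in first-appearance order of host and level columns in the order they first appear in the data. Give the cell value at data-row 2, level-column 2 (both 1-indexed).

797

With rows in first-appearance order of host, row 2 is host=PG7. level columns in first-appearance order: WARN, DEBUG, INFO, ERROR; column 2 is DEBUG.
Long rows with host=PG7, level=DEBUG: max(510, 797, 18) = 797.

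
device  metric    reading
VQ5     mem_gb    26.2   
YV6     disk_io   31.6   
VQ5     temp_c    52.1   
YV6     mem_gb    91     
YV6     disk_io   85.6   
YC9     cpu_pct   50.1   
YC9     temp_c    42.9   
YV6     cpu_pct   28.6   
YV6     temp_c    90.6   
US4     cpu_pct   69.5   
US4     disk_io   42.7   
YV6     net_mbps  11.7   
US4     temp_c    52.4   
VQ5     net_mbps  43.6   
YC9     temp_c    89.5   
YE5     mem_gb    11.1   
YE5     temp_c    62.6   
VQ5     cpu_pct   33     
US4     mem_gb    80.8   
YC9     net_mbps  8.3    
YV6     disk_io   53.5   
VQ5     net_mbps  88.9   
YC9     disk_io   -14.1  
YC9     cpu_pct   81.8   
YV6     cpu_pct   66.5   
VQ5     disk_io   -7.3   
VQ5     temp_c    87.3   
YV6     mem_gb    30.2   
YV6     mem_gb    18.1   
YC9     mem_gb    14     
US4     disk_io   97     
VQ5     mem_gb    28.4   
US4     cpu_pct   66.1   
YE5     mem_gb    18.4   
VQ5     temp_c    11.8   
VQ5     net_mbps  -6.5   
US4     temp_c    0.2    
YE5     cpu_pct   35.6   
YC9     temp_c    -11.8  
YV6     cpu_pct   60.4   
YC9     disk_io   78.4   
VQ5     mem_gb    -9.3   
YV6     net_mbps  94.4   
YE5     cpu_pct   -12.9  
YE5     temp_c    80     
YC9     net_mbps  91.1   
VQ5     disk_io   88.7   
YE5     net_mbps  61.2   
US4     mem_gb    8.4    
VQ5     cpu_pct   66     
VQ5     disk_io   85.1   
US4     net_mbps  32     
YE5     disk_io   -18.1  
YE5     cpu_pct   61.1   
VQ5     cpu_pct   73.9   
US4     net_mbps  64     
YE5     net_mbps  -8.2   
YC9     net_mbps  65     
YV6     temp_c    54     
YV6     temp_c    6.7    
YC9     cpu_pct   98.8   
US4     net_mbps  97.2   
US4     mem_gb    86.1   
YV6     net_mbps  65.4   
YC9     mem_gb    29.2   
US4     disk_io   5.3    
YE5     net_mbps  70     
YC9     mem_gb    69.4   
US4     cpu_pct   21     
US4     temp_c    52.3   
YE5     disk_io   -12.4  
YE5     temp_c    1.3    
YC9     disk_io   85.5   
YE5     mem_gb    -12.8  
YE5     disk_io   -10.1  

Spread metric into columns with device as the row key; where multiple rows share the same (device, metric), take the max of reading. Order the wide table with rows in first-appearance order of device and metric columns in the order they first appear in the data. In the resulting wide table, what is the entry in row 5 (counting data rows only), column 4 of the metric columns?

61.1

With rows in first-appearance order of device, row 5 is device=YE5. metric columns in first-appearance order: mem_gb, disk_io, temp_c, cpu_pct, net_mbps; column 4 is cpu_pct.
Long rows with device=YE5, metric=cpu_pct: max(35.6, -12.9, 61.1) = 61.1.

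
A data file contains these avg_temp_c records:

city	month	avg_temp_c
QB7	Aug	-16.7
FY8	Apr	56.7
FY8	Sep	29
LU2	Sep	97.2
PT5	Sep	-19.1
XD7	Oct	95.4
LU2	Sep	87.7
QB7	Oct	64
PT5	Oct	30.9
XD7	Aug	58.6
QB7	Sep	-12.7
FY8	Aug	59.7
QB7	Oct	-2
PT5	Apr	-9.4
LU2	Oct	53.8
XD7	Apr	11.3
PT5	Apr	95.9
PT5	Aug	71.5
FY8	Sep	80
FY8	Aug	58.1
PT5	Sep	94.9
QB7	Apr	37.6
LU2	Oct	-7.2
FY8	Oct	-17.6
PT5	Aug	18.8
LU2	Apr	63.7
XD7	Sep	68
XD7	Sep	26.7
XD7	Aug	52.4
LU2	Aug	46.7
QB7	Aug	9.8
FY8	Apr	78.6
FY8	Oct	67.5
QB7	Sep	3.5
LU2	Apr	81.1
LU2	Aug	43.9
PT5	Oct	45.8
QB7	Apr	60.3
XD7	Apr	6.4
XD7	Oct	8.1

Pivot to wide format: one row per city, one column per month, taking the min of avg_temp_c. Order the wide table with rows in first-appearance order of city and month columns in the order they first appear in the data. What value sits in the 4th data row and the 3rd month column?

With rows in first-appearance order of city, row 4 is city=PT5. month columns in first-appearance order: Aug, Apr, Sep, Oct; column 3 is Sep.
Long rows with city=PT5, month=Sep: min(-19.1, 94.9) = -19.1.

-19.1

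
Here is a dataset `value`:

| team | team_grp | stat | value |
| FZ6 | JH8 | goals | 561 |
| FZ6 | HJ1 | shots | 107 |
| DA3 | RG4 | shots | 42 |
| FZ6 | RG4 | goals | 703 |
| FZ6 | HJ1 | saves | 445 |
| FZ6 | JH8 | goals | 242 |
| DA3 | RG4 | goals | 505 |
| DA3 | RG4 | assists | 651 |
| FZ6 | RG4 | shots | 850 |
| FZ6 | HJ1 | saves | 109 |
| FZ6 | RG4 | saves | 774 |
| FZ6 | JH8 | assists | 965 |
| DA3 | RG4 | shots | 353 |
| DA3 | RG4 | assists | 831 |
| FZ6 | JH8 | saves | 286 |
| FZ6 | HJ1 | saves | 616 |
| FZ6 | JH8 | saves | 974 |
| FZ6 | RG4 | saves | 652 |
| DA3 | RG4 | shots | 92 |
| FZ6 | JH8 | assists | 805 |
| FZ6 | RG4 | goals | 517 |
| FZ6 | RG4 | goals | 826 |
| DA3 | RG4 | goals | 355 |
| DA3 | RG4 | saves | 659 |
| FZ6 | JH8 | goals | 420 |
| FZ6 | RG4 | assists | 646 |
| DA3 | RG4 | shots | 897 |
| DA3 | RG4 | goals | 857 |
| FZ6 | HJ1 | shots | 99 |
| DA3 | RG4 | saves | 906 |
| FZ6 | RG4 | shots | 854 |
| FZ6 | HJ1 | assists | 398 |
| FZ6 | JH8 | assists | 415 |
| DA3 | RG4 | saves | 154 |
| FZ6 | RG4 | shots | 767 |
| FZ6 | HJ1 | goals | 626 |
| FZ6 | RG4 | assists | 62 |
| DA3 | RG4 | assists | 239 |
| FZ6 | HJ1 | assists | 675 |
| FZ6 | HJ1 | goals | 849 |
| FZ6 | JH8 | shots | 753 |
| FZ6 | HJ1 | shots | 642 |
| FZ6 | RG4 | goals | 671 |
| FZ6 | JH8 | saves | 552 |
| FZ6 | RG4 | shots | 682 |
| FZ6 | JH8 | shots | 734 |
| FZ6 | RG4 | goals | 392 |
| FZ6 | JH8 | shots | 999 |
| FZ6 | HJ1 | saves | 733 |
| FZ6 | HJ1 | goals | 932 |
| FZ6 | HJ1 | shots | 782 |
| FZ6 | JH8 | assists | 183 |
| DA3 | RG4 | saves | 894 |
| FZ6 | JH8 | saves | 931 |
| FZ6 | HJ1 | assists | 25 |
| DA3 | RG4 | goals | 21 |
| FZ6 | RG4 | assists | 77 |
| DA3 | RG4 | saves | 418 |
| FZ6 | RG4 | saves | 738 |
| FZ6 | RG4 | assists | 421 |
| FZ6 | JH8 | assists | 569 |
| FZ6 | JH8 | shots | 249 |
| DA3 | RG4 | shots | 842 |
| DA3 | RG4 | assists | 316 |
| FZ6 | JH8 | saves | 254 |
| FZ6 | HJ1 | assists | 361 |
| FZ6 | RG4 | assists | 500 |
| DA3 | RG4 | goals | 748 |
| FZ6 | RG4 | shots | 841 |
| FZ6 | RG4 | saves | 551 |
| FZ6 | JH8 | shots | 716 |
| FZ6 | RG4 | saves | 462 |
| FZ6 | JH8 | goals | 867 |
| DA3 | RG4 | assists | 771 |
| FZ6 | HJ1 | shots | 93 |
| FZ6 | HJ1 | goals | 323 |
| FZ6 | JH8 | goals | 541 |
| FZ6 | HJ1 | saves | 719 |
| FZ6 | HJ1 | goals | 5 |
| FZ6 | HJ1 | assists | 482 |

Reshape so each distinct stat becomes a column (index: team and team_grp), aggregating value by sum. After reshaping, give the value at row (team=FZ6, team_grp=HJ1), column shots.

1723

Rows with team=FZ6, team_grp=HJ1 and stat=shots: value values are 107, 99, 642, 782, 93.
107 + 99 + 642 + 782 + 93 = 1723.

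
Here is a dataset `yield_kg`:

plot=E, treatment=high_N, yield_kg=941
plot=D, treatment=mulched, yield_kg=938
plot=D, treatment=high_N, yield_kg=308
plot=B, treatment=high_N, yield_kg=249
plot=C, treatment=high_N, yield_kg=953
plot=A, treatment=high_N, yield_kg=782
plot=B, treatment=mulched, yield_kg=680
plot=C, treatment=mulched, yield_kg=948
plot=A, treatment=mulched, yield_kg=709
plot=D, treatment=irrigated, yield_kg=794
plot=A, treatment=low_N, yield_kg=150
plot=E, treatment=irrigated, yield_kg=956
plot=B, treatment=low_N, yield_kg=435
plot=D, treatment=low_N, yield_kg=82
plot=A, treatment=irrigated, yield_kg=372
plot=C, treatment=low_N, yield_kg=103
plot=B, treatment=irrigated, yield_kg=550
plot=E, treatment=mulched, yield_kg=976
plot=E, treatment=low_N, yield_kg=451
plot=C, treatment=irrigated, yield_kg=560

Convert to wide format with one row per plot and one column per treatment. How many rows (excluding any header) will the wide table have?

5 distinct plot values → 5 rows.

5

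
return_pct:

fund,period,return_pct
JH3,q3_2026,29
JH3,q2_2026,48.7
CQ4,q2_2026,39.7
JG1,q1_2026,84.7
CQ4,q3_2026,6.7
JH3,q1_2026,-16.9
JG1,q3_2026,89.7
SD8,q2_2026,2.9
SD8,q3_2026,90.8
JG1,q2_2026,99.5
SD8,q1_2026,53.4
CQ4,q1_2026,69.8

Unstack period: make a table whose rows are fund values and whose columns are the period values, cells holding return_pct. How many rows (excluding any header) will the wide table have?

4

4 distinct fund values → 4 rows.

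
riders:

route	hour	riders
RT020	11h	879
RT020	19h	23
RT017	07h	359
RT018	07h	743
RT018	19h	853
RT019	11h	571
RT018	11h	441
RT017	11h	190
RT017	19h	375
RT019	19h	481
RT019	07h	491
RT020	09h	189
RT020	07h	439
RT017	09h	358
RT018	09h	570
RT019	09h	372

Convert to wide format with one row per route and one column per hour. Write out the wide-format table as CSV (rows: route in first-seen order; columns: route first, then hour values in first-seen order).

route,11h,19h,07h,09h
RT020,879,23,439,189
RT017,190,375,359,358
RT018,441,853,743,570
RT019,571,481,491,372

Columns: route plus the 4 distinct hour values (11h, 19h, 07h, 09h).
For example, row RT020 column 11h takes riders=879 from the long row (RT020, 11h).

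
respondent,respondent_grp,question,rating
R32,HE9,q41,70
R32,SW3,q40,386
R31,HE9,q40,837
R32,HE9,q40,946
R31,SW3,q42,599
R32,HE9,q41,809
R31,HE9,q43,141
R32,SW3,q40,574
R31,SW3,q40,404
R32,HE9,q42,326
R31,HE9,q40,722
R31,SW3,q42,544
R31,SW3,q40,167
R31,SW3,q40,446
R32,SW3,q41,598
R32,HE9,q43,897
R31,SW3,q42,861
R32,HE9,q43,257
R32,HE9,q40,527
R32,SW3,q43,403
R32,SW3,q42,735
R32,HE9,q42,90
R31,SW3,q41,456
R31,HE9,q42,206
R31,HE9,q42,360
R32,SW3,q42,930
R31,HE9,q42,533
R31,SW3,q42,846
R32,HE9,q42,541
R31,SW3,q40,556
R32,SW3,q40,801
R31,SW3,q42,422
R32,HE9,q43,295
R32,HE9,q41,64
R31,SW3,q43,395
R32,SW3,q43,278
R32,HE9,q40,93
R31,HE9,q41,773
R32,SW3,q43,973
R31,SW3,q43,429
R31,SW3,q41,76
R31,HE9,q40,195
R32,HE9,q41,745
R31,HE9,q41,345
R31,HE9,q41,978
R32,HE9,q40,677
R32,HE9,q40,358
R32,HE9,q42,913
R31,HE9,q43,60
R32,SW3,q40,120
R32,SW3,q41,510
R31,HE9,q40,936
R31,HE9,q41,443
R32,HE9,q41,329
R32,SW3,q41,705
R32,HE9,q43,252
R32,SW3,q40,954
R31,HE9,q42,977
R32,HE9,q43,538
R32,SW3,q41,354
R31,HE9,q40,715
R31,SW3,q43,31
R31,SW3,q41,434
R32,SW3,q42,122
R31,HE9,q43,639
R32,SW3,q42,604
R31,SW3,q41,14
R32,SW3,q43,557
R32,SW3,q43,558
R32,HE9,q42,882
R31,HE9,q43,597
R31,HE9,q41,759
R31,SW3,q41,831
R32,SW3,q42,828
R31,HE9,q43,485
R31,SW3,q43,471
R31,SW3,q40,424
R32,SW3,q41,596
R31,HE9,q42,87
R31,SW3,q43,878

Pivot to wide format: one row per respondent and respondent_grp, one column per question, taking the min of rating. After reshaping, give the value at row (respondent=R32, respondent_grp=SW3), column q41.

354

Rows with respondent=R32, respondent_grp=SW3 and question=q41: rating values are 598, 510, 705, 354, 596.
min(598, 510, 705, 354, 596) = 354.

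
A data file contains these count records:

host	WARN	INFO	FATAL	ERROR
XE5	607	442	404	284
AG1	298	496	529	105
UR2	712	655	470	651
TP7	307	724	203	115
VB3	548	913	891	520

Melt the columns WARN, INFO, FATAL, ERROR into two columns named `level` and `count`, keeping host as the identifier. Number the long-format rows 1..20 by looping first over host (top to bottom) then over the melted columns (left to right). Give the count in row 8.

105

20 rows total (5 × 4). Row 8: index ⌊(8-1)/4⌋ = 1 into host → AG1; (8-1) mod 4 = 3 into the melted columns → ERROR.
So row 8 is (AG1, ERROR, 105); count = 105.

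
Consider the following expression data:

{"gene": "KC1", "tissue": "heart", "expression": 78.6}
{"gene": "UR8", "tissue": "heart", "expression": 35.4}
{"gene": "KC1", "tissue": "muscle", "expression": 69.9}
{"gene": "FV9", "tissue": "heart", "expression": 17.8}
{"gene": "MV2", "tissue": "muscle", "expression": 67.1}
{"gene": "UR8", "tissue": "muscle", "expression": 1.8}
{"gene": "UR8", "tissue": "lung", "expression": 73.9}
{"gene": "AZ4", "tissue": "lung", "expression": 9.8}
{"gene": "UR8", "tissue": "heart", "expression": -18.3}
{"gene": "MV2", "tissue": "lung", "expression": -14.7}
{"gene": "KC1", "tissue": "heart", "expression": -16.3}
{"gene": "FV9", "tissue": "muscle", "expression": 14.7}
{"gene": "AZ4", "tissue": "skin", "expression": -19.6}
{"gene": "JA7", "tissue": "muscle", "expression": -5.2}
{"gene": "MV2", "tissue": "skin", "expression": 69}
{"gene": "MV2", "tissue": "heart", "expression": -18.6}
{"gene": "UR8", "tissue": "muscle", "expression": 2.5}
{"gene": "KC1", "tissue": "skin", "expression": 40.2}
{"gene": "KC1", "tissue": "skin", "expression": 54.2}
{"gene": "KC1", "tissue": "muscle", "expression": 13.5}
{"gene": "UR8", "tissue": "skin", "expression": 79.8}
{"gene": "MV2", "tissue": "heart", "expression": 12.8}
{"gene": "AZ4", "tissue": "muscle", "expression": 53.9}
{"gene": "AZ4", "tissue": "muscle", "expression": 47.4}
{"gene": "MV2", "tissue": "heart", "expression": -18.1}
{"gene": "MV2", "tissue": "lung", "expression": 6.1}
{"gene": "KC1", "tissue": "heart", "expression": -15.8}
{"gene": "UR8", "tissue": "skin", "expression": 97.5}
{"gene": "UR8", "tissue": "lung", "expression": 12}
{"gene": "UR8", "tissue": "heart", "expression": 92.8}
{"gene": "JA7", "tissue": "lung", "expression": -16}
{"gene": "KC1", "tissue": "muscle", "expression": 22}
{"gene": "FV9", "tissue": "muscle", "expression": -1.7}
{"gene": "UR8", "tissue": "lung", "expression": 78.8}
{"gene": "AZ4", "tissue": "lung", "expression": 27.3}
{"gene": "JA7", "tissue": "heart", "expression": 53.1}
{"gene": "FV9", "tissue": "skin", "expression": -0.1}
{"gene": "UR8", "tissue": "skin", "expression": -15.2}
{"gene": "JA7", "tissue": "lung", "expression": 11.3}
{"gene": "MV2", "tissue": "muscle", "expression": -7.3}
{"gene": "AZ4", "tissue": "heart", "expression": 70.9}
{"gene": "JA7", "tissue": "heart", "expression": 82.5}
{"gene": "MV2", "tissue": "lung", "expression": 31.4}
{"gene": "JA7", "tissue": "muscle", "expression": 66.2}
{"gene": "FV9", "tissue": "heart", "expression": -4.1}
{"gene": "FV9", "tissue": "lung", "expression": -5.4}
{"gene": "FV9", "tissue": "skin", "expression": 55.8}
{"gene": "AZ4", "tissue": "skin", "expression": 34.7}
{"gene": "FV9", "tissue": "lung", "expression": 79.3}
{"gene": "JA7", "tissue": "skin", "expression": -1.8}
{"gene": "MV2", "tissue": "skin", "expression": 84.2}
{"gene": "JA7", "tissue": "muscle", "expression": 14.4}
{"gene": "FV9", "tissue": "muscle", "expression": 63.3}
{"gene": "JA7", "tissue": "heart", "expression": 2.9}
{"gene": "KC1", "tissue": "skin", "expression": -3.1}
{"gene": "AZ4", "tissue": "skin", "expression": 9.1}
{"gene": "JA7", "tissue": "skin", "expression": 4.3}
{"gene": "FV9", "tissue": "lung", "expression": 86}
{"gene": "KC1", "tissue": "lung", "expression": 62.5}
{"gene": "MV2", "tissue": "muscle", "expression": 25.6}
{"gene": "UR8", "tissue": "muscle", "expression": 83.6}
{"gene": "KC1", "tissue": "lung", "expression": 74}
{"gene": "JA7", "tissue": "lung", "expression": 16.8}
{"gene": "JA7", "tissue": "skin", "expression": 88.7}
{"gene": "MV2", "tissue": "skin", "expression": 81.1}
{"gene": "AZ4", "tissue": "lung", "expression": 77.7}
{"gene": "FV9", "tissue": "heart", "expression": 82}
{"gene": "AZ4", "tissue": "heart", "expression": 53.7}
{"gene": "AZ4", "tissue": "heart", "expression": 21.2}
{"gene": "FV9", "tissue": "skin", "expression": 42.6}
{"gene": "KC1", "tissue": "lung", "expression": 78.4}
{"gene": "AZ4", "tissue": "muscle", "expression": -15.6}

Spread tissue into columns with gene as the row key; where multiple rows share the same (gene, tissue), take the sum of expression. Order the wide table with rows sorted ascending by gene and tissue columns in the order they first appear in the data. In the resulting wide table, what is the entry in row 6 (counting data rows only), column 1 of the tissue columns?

With rows sorted ascending by gene, row 6 is gene=UR8. tissue columns in first-appearance order: heart, muscle, lung, skin; column 1 is heart.
Long rows with gene=UR8, tissue=heart: 35.4 + -18.3 + 92.8 = 109.9.

109.9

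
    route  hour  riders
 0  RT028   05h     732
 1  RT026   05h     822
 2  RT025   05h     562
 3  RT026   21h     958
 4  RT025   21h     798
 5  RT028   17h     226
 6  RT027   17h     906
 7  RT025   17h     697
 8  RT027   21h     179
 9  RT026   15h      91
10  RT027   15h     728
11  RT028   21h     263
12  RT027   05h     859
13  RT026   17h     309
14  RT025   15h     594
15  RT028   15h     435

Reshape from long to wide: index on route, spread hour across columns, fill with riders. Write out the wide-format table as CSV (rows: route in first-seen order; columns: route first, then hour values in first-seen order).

route,05h,21h,17h,15h
RT028,732,263,226,435
RT026,822,958,309,91
RT025,562,798,697,594
RT027,859,179,906,728

Columns: route plus the 4 distinct hour values (05h, 21h, 17h, 15h).
For example, row RT028 column 05h takes riders=732 from the long row (RT028, 05h).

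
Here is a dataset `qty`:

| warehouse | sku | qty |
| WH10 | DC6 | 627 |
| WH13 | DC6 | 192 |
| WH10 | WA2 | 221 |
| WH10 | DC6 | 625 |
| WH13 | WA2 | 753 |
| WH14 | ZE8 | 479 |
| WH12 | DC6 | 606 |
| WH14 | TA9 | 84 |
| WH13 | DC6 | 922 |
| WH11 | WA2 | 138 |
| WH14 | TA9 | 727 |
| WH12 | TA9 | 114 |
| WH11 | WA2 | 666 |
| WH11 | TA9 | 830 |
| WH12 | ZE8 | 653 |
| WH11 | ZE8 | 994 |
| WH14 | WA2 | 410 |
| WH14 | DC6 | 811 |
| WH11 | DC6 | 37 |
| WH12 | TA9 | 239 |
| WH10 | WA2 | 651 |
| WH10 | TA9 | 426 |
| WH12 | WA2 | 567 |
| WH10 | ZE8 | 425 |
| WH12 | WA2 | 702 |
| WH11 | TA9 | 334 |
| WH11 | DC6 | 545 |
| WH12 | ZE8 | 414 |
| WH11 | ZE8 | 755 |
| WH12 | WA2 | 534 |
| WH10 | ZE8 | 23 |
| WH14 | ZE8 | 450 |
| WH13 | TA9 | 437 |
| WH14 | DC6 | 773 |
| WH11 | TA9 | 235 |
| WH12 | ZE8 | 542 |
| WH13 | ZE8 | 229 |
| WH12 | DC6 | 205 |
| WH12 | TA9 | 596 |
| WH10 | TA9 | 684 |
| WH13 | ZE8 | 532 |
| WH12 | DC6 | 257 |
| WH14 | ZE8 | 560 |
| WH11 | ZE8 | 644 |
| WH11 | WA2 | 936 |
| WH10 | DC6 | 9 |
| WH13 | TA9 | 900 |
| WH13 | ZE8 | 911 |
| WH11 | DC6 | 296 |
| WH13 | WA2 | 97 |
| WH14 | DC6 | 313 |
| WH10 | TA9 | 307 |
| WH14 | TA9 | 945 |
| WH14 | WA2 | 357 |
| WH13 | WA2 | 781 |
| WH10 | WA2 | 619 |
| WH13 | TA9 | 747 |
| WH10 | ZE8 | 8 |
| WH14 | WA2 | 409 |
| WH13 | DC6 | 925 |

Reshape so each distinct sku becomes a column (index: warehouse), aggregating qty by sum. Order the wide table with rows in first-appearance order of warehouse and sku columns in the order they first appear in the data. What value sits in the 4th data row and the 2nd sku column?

With rows in first-appearance order of warehouse, row 4 is warehouse=WH12. sku columns in first-appearance order: DC6, WA2, ZE8, TA9; column 2 is WA2.
Long rows with warehouse=WH12, sku=WA2: 567 + 702 + 534 = 1803.

1803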